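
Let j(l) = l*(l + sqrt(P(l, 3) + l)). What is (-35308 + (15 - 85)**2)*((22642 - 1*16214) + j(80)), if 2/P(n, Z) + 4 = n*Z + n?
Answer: -390073824 - 1216320*sqrt(1997278)/79 ≈ -4.1183e+8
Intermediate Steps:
P(n, Z) = 2/(-4 + n + Z*n) (P(n, Z) = 2/(-4 + (n*Z + n)) = 2/(-4 + (Z*n + n)) = 2/(-4 + (n + Z*n)) = 2/(-4 + n + Z*n))
j(l) = l*(l + sqrt(l + 2/(-4 + 4*l))) (j(l) = l*(l + sqrt(2/(-4 + l + 3*l) + l)) = l*(l + sqrt(2/(-4 + 4*l) + l)) = l*(l + sqrt(l + 2/(-4 + 4*l))))
(-35308 + (15 - 85)**2)*((22642 - 1*16214) + j(80)) = (-35308 + (15 - 85)**2)*((22642 - 1*16214) + (1/2)*80*(sqrt(2/(-1 + 80) + 4*80) + 2*80)) = (-35308 + (-70)**2)*((22642 - 16214) + (1/2)*80*(sqrt(2/79 + 320) + 160)) = (-35308 + 4900)*(6428 + (1/2)*80*(sqrt(2*(1/79) + 320) + 160)) = -30408*(6428 + (1/2)*80*(sqrt(2/79 + 320) + 160)) = -30408*(6428 + (1/2)*80*(sqrt(25282/79) + 160)) = -30408*(6428 + (1/2)*80*(sqrt(1997278)/79 + 160)) = -30408*(6428 + (1/2)*80*(160 + sqrt(1997278)/79)) = -30408*(6428 + (6400 + 40*sqrt(1997278)/79)) = -30408*(12828 + 40*sqrt(1997278)/79) = -390073824 - 1216320*sqrt(1997278)/79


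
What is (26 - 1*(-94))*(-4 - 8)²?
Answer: 17280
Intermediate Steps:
(26 - 1*(-94))*(-4 - 8)² = (26 + 94)*(-12)² = 120*144 = 17280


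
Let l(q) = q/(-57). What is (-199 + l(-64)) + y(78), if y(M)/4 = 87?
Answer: 8557/57 ≈ 150.12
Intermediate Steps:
l(q) = -q/57 (l(q) = q*(-1/57) = -q/57)
y(M) = 348 (y(M) = 4*87 = 348)
(-199 + l(-64)) + y(78) = (-199 - 1/57*(-64)) + 348 = (-199 + 64/57) + 348 = -11279/57 + 348 = 8557/57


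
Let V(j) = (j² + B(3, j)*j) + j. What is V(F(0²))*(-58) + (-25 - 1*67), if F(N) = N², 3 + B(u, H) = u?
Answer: -92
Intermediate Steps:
B(u, H) = -3 + u
V(j) = j + j² (V(j) = (j² + (-3 + 3)*j) + j = (j² + 0*j) + j = (j² + 0) + j = j² + j = j + j²)
V(F(0²))*(-58) + (-25 - 1*67) = ((0²)²*(1 + (0²)²))*(-58) + (-25 - 1*67) = (0²*(1 + 0²))*(-58) + (-25 - 67) = (0*(1 + 0))*(-58) - 92 = (0*1)*(-58) - 92 = 0*(-58) - 92 = 0 - 92 = -92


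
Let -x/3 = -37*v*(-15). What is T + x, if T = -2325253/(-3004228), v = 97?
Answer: -485195517887/3004228 ≈ -1.6150e+5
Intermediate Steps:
x = -161505 (x = -3*(-37*97)*(-15) = -(-10767)*(-15) = -3*53835 = -161505)
T = 2325253/3004228 (T = -2325253*(-1/3004228) = 2325253/3004228 ≈ 0.77399)
T + x = 2325253/3004228 - 161505 = -485195517887/3004228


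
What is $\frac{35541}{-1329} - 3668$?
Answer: $- \frac{1636771}{443} \approx -3694.7$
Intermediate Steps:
$\frac{35541}{-1329} - 3668 = 35541 \left(- \frac{1}{1329}\right) - 3668 = - \frac{11847}{443} - 3668 = - \frac{1636771}{443}$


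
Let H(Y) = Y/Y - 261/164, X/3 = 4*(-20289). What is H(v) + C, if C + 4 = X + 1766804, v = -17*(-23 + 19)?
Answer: 249826351/164 ≈ 1.5233e+6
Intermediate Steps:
X = -243468 (X = 3*(4*(-20289)) = 3*(-81156) = -243468)
v = 68 (v = -17*(-4) = 68)
H(Y) = -97/164 (H(Y) = 1 - 261*1/164 = 1 - 261/164 = -97/164)
C = 1523332 (C = -4 + (-243468 + 1766804) = -4 + 1523336 = 1523332)
H(v) + C = -97/164 + 1523332 = 249826351/164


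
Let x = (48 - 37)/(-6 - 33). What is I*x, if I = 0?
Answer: 0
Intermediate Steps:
x = -11/39 (x = 11/(-39) = 11*(-1/39) = -11/39 ≈ -0.28205)
I*x = 0*(-11/39) = 0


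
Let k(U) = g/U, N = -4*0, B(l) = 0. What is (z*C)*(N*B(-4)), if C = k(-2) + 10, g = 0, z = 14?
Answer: 0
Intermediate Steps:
N = 0
k(U) = 0 (k(U) = 0/U = 0)
C = 10 (C = 0 + 10 = 10)
(z*C)*(N*B(-4)) = (14*10)*(0*0) = 140*0 = 0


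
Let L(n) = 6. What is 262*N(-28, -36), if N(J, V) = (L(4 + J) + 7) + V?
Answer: -6026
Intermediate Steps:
N(J, V) = 13 + V (N(J, V) = (6 + 7) + V = 13 + V)
262*N(-28, -36) = 262*(13 - 36) = 262*(-23) = -6026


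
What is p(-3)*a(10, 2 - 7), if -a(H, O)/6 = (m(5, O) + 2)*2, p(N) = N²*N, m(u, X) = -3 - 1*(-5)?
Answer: 1296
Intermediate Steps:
m(u, X) = 2 (m(u, X) = -3 + 5 = 2)
p(N) = N³
a(H, O) = -48 (a(H, O) = -6*(2 + 2)*2 = -24*2 = -6*8 = -48)
p(-3)*a(10, 2 - 7) = (-3)³*(-48) = -27*(-48) = 1296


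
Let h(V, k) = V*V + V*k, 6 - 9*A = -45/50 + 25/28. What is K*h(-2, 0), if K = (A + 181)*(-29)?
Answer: -6638129/315 ≈ -21073.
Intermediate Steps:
A = 841/1260 (A = ⅔ - (-45/50 + 25/28)/9 = ⅔ - (-45*1/50 + 25*(1/28))/9 = ⅔ - (-9/10 + 25/28)/9 = ⅔ - ⅑*(-1/140) = ⅔ + 1/1260 = 841/1260 ≈ 0.66746)
h(V, k) = V² + V*k
K = -6638129/1260 (K = (841/1260 + 181)*(-29) = (228901/1260)*(-29) = -6638129/1260 ≈ -5268.4)
K*h(-2, 0) = -(-6638129)*(-2 + 0)/630 = -(-6638129)*(-2)/630 = -6638129/1260*4 = -6638129/315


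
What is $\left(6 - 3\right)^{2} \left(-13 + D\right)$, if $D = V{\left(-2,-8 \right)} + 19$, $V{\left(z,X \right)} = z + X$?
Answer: $-36$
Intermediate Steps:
$V{\left(z,X \right)} = X + z$
$D = 9$ ($D = \left(-8 - 2\right) + 19 = -10 + 19 = 9$)
$\left(6 - 3\right)^{2} \left(-13 + D\right) = \left(6 - 3\right)^{2} \left(-13 + 9\right) = 3^{2} \left(-4\right) = 9 \left(-4\right) = -36$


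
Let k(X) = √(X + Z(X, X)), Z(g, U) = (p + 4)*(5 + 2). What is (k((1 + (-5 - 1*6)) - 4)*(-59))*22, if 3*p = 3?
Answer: -1298*√21 ≈ -5948.2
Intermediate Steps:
p = 1 (p = (⅓)*3 = 1)
Z(g, U) = 35 (Z(g, U) = (1 + 4)*(5 + 2) = 5*7 = 35)
k(X) = √(35 + X) (k(X) = √(X + 35) = √(35 + X))
(k((1 + (-5 - 1*6)) - 4)*(-59))*22 = (√(35 + ((1 + (-5 - 1*6)) - 4))*(-59))*22 = (√(35 + ((1 + (-5 - 6)) - 4))*(-59))*22 = (√(35 + ((1 - 11) - 4))*(-59))*22 = (√(35 + (-10 - 4))*(-59))*22 = (√(35 - 14)*(-59))*22 = (√21*(-59))*22 = -59*√21*22 = -1298*√21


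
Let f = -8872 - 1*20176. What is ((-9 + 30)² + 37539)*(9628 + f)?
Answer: -737571600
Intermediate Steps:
f = -29048 (f = -8872 - 20176 = -29048)
((-9 + 30)² + 37539)*(9628 + f) = ((-9 + 30)² + 37539)*(9628 - 29048) = (21² + 37539)*(-19420) = (441 + 37539)*(-19420) = 37980*(-19420) = -737571600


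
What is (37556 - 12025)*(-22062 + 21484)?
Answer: -14756918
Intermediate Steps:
(37556 - 12025)*(-22062 + 21484) = 25531*(-578) = -14756918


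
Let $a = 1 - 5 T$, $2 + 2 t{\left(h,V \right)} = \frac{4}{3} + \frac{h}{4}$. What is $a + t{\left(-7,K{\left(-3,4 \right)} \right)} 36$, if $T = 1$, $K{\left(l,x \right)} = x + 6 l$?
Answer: $- \frac{95}{2} \approx -47.5$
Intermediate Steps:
$t{\left(h,V \right)} = - \frac{1}{3} + \frac{h}{8}$ ($t{\left(h,V \right)} = -1 + \frac{\frac{4}{3} + \frac{h}{4}}{2} = -1 + \left(\frac{2}{3} + \frac{h}{8}\right) = - \frac{1}{3} + \frac{h}{8}$)
$a = -4$ ($a = 1 - 5 = -4$)
$a + t{\left(-7,K{\left(-3,4 \right)} \right)} 36 = -4 + \left(- \frac{1}{3} + \frac{1}{8} \left(-7\right)\right) 36 = -4 + \left(- \frac{1}{3} - \frac{7}{8}\right) 36 = -4 - \frac{87}{2} = - \frac{95}{2}$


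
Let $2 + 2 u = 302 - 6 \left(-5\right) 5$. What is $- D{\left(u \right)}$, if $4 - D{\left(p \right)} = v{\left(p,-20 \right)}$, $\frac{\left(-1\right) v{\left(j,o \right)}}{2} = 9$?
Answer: $-22$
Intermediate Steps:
$v{\left(j,o \right)} = -18$ ($v{\left(j,o \right)} = \left(-2\right) 9 = -18$)
$u = 225$ ($u = -1 + \frac{302 - 6 \left(-5\right) 5}{2} = -1 + \frac{302 - \left(-30\right) 5}{2} = -1 + \frac{302 - -150}{2} = -1 + \frac{302 + 150}{2} = -1 + \frac{1}{2} \cdot 452 = -1 + 226 = 225$)
$D{\left(p \right)} = 22$ ($D{\left(p \right)} = 4 - -18 = 4 + 18 = 22$)
$- D{\left(u \right)} = \left(-1\right) 22 = -22$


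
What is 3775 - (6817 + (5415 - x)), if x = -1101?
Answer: -9558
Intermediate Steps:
3775 - (6817 + (5415 - x)) = 3775 - (6817 + (5415 - 1*(-1101))) = 3775 - (6817 + (5415 + 1101)) = 3775 - (6817 + 6516) = 3775 - 1*13333 = 3775 - 13333 = -9558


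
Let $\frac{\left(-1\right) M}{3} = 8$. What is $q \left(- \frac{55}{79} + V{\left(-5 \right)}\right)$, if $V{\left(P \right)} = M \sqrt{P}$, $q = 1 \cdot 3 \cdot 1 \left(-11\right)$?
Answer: $\frac{1815}{79} + 792 i \sqrt{5} \approx 22.975 + 1771.0 i$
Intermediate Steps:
$M = -24$ ($M = \left(-3\right) 8 = -24$)
$q = -33$ ($q = 3 \cdot 1 \left(-11\right) = 3 \left(-11\right) = -33$)
$V{\left(P \right)} = - 24 \sqrt{P}$
$q \left(- \frac{55}{79} + V{\left(-5 \right)}\right) = - 33 \left(- \frac{55}{79} - 24 \sqrt{-5}\right) = - 33 \left(\left(-55\right) \frac{1}{79} - 24 i \sqrt{5}\right) = - 33 \left(- \frac{55}{79} - 24 i \sqrt{5}\right) = \frac{1815}{79} + 792 i \sqrt{5}$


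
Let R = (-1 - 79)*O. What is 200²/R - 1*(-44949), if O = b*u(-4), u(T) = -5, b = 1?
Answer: 45049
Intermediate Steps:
O = -5 (O = 1*(-5) = -5)
R = 400 (R = (-1 - 79)*(-5) = -80*(-5) = 400)
200²/R - 1*(-44949) = 200²/400 - 1*(-44949) = 40000*(1/400) + 44949 = 100 + 44949 = 45049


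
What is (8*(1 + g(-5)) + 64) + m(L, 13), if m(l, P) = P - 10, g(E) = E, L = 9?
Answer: 35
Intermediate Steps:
m(l, P) = -10 + P
(8*(1 + g(-5)) + 64) + m(L, 13) = (8*(1 - 5) + 64) + (-10 + 13) = (8*(-4) + 64) + 3 = (-32 + 64) + 3 = 32 + 3 = 35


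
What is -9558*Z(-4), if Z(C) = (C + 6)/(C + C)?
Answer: 4779/2 ≈ 2389.5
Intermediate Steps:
Z(C) = (6 + C)/(2*C) (Z(C) = (6 + C)/((2*C)) = (6 + C)*(1/(2*C)) = (6 + C)/(2*C))
-9558*Z(-4) = -4779*(6 - 4)/(-4) = -4779*(-1)*2/4 = -9558*(-¼) = 4779/2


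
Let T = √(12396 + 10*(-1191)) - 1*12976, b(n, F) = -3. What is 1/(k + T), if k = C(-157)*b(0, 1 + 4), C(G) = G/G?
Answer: -12979/168453955 - 9*√6/168453955 ≈ -7.7179e-5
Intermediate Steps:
T = -12976 + 9*√6 (T = √(12396 - 11910) - 12976 = √486 - 12976 = 9*√6 - 12976 = -12976 + 9*√6 ≈ -12954.)
C(G) = 1
k = -3 (k = 1*(-3) = -3)
1/(k + T) = 1/(-3 + (-12976 + 9*√6)) = 1/(-12979 + 9*√6)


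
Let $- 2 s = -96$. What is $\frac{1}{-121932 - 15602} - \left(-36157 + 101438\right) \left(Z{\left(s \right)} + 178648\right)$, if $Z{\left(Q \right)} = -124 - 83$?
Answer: $- \frac{1602107011072815}{137534} \approx -1.1649 \cdot 10^{10}$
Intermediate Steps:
$s = 48$ ($s = \left(- \frac{1}{2}\right) \left(-96\right) = 48$)
$Z{\left(Q \right)} = -207$
$\frac{1}{-121932 - 15602} - \left(-36157 + 101438\right) \left(Z{\left(s \right)} + 178648\right) = \frac{1}{-121932 - 15602} - \left(-36157 + 101438\right) \left(-207 + 178648\right) = \frac{1}{-137534} - 65281 \cdot 178441 = - \frac{1}{137534} - 11648806921 = - \frac{1602107011072815}{137534}$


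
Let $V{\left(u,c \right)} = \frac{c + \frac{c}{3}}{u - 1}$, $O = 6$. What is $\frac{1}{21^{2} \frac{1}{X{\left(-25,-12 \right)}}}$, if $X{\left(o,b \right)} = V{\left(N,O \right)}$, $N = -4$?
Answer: $- \frac{8}{2205} \approx -0.0036281$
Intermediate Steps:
$V{\left(u,c \right)} = \frac{4 c}{3 \left(-1 + u\right)}$ ($V{\left(u,c \right)} = \frac{c + c \frac{1}{3}}{-1 + u} = \frac{c + \frac{c}{3}}{-1 + u} = \frac{\frac{4}{3} c}{-1 + u} = \frac{4 c}{3 \left(-1 + u\right)}$)
$X{\left(o,b \right)} = - \frac{8}{5}$ ($X{\left(o,b \right)} = \frac{4}{3} \cdot 6 \frac{1}{-1 - 4} = \frac{4}{3} \cdot 6 \frac{1}{-5} = \frac{4}{3} \cdot 6 \left(- \frac{1}{5}\right) = - \frac{8}{5}$)
$\frac{1}{21^{2} \frac{1}{X{\left(-25,-12 \right)}}} = \frac{1}{21^{2} \frac{1}{- \frac{8}{5}}} = \frac{1}{441 \left(- \frac{5}{8}\right)} = \frac{1}{- \frac{2205}{8}} = - \frac{8}{2205}$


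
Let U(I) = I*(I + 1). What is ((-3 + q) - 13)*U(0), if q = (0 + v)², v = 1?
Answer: 0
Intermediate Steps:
q = 1 (q = (0 + 1)² = 1² = 1)
U(I) = I*(1 + I)
((-3 + q) - 13)*U(0) = ((-3 + 1) - 13)*(0*(1 + 0)) = (-2 - 13)*(0*1) = -15*0 = 0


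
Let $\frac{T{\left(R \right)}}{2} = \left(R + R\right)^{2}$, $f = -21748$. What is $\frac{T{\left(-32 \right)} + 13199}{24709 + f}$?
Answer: $\frac{21391}{2961} \approx 7.2243$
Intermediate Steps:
$T{\left(R \right)} = 8 R^{2}$ ($T{\left(R \right)} = 2 \left(R + R\right)^{2} = 2 \left(2 R\right)^{2} = 2 \cdot 4 R^{2} = 8 R^{2}$)
$\frac{T{\left(-32 \right)} + 13199}{24709 + f} = \frac{8 \left(-32\right)^{2} + 13199}{24709 - 21748} = \frac{8 \cdot 1024 + 13199}{2961} = \left(8192 + 13199\right) \frac{1}{2961} = 21391 \cdot \frac{1}{2961} = \frac{21391}{2961}$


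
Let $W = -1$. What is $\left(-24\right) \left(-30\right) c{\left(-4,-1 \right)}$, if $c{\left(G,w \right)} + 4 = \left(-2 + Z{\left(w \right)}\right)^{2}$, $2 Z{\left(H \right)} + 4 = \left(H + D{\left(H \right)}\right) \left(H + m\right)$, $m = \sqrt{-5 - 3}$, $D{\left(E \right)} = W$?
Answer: $-2160 + 8640 i \sqrt{2} \approx -2160.0 + 12219.0 i$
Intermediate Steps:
$D{\left(E \right)} = -1$
$m = 2 i \sqrt{2}$ ($m = \sqrt{-8} = 2 i \sqrt{2} \approx 2.8284 i$)
$Z{\left(H \right)} = -2 + \frac{\left(-1 + H\right) \left(H + 2 i \sqrt{2}\right)}{2}$ ($Z{\left(H \right)} = -2 + \frac{\left(H - 1\right) \left(H + 2 i \sqrt{2}\right)}{2} = -2 + \frac{\left(-1 + H\right) \left(H + 2 i \sqrt{2}\right)}{2}$)
$c{\left(G,w \right)} = -4 + \left(-4 + \frac{w^{2}}{2} - \frac{w}{2} - i \sqrt{2} + i w \sqrt{2}\right)^{2}$ ($c{\left(G,w \right)} = -4 + \left(-2 - \left(2 + \frac{w}{2} - \frac{w^{2}}{2} + i \sqrt{2} - i w \sqrt{2}\right)\right)^{2} = -4 + \left(-4 + \frac{w^{2}}{2} - \frac{w}{2} - i \sqrt{2} + i w \sqrt{2}\right)^{2}$)
$\left(-24\right) \left(-30\right) c{\left(-4,-1 \right)} = \left(-24\right) \left(-30\right) \left(-4 + \frac{\left(-8 + \left(-1\right)^{2} - -1 - 2 i \sqrt{2} + 2 i \left(-1\right) \sqrt{2}\right)^{2}}{4}\right) = 720 \left(-4 + \frac{\left(-8 + 1 + 1 - 2 i \sqrt{2} - 2 i \sqrt{2}\right)^{2}}{4}\right) = 720 \left(-4 + \frac{\left(-6 - 4 i \sqrt{2}\right)^{2}}{4}\right) = -2880 + 180 \left(-6 - 4 i \sqrt{2}\right)^{2}$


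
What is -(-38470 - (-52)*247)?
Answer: 25626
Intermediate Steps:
-(-38470 - (-52)*247) = -(-38470 - 1*(-12844)) = -(-38470 + 12844) = -1*(-25626) = 25626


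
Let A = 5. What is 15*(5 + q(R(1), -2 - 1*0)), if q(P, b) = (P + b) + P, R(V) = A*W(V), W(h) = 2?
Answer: 345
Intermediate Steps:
R(V) = 10 (R(V) = 5*2 = 10)
q(P, b) = b + 2*P
15*(5 + q(R(1), -2 - 1*0)) = 15*(5 + ((-2 - 1*0) + 2*10)) = 15*(5 + ((-2 + 0) + 20)) = 15*(5 + (-2 + 20)) = 15*(5 + 18) = 15*23 = 345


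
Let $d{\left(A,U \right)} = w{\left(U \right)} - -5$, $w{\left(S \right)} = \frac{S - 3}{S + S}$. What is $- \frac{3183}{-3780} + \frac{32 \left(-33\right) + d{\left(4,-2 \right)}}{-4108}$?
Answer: $\frac{437021}{398160} \approx 1.0976$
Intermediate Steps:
$w{\left(S \right)} = \frac{-3 + S}{2 S}$
$d{\left(A,U \right)} = 5 + \frac{-3 + U}{2 U}$ ($d{\left(A,U \right)} = \frac{-3 + U}{2 U} - -5 = \frac{-3 + U}{2 U} + 5 = 5 + \frac{-3 + U}{2 U}$)
$- \frac{3183}{-3780} + \frac{32 \left(-33\right) + d{\left(4,-2 \right)}}{-4108} = - \frac{3183}{-3780} + \frac{32 \left(-33\right) + \frac{-3 + 11 \left(-2\right)}{2 \left(-2\right)}}{-4108} = \left(-3183\right) \left(- \frac{1}{3780}\right) + \left(-1056 + \frac{1}{2} \left(- \frac{1}{2}\right) \left(-3 - 22\right)\right) \left(- \frac{1}{4108}\right) = \frac{1061}{1260} + \left(-1056 + \frac{1}{2} \left(- \frac{1}{2}\right) \left(-25\right)\right) \left(- \frac{1}{4108}\right) = \frac{1061}{1260} + \left(-1056 + \frac{25}{4}\right) \left(- \frac{1}{4108}\right) = \frac{1061}{1260} - - \frac{323}{1264} = \frac{1061}{1260} + \frac{323}{1264} = \frac{437021}{398160}$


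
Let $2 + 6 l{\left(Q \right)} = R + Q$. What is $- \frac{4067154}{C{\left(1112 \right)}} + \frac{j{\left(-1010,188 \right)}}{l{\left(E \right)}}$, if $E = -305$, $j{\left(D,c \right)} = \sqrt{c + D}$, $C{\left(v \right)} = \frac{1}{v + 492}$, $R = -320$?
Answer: $-6523715016 - \frac{2 i \sqrt{822}}{209} \approx -6.5237 \cdot 10^{9} - 0.27436 i$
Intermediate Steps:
$C{\left(v \right)} = \frac{1}{492 + v}$
$j{\left(D,c \right)} = \sqrt{D + c}$
$l{\left(Q \right)} = - \frac{161}{3} + \frac{Q}{6}$ ($l{\left(Q \right)} = - \frac{1}{3} + \frac{-320 + Q}{6} = - \frac{1}{3} + \left(- \frac{160}{3} + \frac{Q}{6}\right) = - \frac{161}{3} + \frac{Q}{6}$)
$- \frac{4067154}{C{\left(1112 \right)}} + \frac{j{\left(-1010,188 \right)}}{l{\left(E \right)}} = - \frac{4067154}{\frac{1}{492 + 1112}} + \frac{\sqrt{-1010 + 188}}{- \frac{161}{3} + \frac{1}{6} \left(-305\right)} = - \frac{4067154}{\frac{1}{1604}} + \frac{\sqrt{-822}}{- \frac{161}{3} - \frac{305}{6}} = - 4067154 \frac{1}{\frac{1}{1604}} + \frac{i \sqrt{822}}{- \frac{209}{2}} = \left(-4067154\right) 1604 + i \sqrt{822} \left(- \frac{2}{209}\right) = -6523715016 - \frac{2 i \sqrt{822}}{209}$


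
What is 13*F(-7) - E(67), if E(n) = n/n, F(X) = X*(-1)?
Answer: 90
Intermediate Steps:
F(X) = -X
E(n) = 1
13*F(-7) - E(67) = 13*(-1*(-7)) - 1*1 = 13*7 - 1 = 91 - 1 = 90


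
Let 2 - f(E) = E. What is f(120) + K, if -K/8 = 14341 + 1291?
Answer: -125174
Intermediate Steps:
K = -125056 (K = -8*(14341 + 1291) = -8*15632 = -125056)
f(E) = 2 - E
f(120) + K = (2 - 1*120) - 125056 = (2 - 120) - 125056 = -118 - 125056 = -125174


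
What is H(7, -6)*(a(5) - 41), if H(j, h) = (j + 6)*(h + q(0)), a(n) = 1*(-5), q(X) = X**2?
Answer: 3588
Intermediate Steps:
a(n) = -5
H(j, h) = h*(6 + j) (H(j, h) = (j + 6)*(h + 0**2) = (6 + j)*(h + 0) = (6 + j)*h = h*(6 + j))
H(7, -6)*(a(5) - 41) = (-6*(6 + 7))*(-5 - 41) = -6*13*(-46) = -78*(-46) = 3588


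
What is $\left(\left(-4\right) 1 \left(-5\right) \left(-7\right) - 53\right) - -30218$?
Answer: $30025$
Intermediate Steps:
$\left(\left(-4\right) 1 \left(-5\right) \left(-7\right) - 53\right) - -30218 = \left(\left(-4\right) \left(-5\right) \left(-7\right) - 53\right) + 30218 = \left(20 \left(-7\right) - 53\right) + 30218 = \left(-140 - 53\right) + 30218 = -193 + 30218 = 30025$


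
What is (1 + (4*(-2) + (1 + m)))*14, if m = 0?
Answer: -84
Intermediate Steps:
(1 + (4*(-2) + (1 + m)))*14 = (1 + (4*(-2) + (1 + 0)))*14 = (1 + (-8 + 1))*14 = (1 - 7)*14 = -6*14 = -84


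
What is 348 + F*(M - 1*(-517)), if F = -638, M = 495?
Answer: -645308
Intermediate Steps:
348 + F*(M - 1*(-517)) = 348 - 638*(495 - 1*(-517)) = 348 - 638*(495 + 517) = 348 - 638*1012 = 348 - 645656 = -645308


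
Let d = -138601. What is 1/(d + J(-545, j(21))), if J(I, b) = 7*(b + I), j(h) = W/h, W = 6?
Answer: -1/142414 ≈ -7.0218e-6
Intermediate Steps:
j(h) = 6/h
J(I, b) = 7*I + 7*b (J(I, b) = 7*(I + b) = 7*I + 7*b)
1/(d + J(-545, j(21))) = 1/(-138601 + (7*(-545) + 7*(6/21))) = 1/(-138601 + (-3815 + 7*(6*(1/21)))) = 1/(-138601 + (-3815 + 7*(2/7))) = 1/(-138601 + (-3815 + 2)) = 1/(-138601 - 3813) = 1/(-142414) = -1/142414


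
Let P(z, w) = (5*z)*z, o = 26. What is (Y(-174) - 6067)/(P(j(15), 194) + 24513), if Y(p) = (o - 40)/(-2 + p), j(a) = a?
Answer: -177963/752048 ≈ -0.23664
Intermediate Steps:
P(z, w) = 5*z²
Y(p) = -14/(-2 + p) (Y(p) = (26 - 40)/(-2 + p) = -14/(-2 + p))
(Y(-174) - 6067)/(P(j(15), 194) + 24513) = (-14/(-2 - 174) - 6067)/(5*15² + 24513) = (-14/(-176) - 6067)/(5*225 + 24513) = (-14*(-1/176) - 6067)/(1125 + 24513) = (7/88 - 6067)/25638 = -533889/88*1/25638 = -177963/752048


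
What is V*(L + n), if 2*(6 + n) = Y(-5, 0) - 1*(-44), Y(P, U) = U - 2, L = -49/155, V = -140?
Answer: -63728/31 ≈ -2055.7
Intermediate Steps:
L = -49/155 (L = -49*1/155 = -49/155 ≈ -0.31613)
Y(P, U) = -2 + U
n = 15 (n = -6 + ((-2 + 0) - 1*(-44))/2 = -6 + (-2 + 44)/2 = -6 + (½)*42 = -6 + 21 = 15)
V*(L + n) = -140*(-49/155 + 15) = -140*2276/155 = -63728/31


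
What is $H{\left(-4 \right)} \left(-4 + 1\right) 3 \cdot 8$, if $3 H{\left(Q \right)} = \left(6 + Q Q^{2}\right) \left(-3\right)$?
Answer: $-4176$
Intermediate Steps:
$H{\left(Q \right)} = -6 - Q^{3}$ ($H{\left(Q \right)} = \frac{\left(6 + Q Q^{2}\right) \left(-3\right)}{3} = \frac{\left(6 + Q^{3}\right) \left(-3\right)}{3} = \frac{-18 - 3 Q^{3}}{3} = -6 - Q^{3}$)
$H{\left(-4 \right)} \left(-4 + 1\right) 3 \cdot 8 = \left(-6 - \left(-4\right)^{3}\right) \left(-4 + 1\right) 3 \cdot 8 = \left(-6 - -64\right) \left(\left(-3\right) 3\right) 8 = \left(-6 + 64\right) \left(-9\right) 8 = 58 \left(-9\right) 8 = \left(-522\right) 8 = -4176$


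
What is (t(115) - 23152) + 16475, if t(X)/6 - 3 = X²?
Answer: 72691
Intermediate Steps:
t(X) = 18 + 6*X²
(t(115) - 23152) + 16475 = ((18 + 6*115²) - 23152) + 16475 = ((18 + 6*13225) - 23152) + 16475 = ((18 + 79350) - 23152) + 16475 = (79368 - 23152) + 16475 = 56216 + 16475 = 72691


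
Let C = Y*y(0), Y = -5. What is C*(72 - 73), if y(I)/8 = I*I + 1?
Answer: 40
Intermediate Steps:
y(I) = 8 + 8*I**2 (y(I) = 8*(I*I + 1) = 8*(I**2 + 1) = 8*(1 + I**2) = 8 + 8*I**2)
C = -40 (C = -5*(8 + 8*0**2) = -5*(8 + 8*0) = -5*(8 + 0) = -5*8 = -40)
C*(72 - 73) = -40*(72 - 73) = -40*(-1) = 40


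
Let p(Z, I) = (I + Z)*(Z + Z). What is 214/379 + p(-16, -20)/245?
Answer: 489038/92855 ≈ 5.2667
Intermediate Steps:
p(Z, I) = 2*Z*(I + Z) (p(Z, I) = (I + Z)*(2*Z) = 2*Z*(I + Z))
214/379 + p(-16, -20)/245 = 214/379 + (2*(-16)*(-20 - 16))/245 = 214*(1/379) + (2*(-16)*(-36))*(1/245) = 214/379 + 1152*(1/245) = 214/379 + 1152/245 = 489038/92855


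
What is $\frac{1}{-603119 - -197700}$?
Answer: $- \frac{1}{405419} \approx -2.4666 \cdot 10^{-6}$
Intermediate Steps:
$\frac{1}{-603119 - -197700} = \frac{1}{-603119 + 197700} = \frac{1}{-405419} = - \frac{1}{405419}$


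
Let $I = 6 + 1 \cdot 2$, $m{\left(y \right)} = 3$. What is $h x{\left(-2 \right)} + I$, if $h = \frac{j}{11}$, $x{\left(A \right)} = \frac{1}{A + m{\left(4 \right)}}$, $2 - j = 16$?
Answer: $\frac{74}{11} \approx 6.7273$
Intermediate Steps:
$j = -14$ ($j = 2 - 16 = -14$)
$x{\left(A \right)} = \frac{1}{3 + A}$ ($x{\left(A \right)} = \frac{1}{A + 3} = \frac{1}{3 + A}$)
$I = 8$ ($I = 6 + 2 = 8$)
$h = - \frac{14}{11} \approx -1.2727$
$h x{\left(-2 \right)} + I = - \frac{14}{11 \left(3 - 2\right)} + 8 = - \frac{14}{11 \cdot 1} + 8 = \left(- \frac{14}{11}\right) 1 + 8 = - \frac{14}{11} + 8 = \frac{74}{11}$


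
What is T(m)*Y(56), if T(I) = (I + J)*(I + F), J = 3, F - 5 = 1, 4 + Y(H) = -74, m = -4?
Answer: 156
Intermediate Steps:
Y(H) = -78 (Y(H) = -4 - 74 = -78)
F = 6 (F = 5 + 1 = 6)
T(I) = (3 + I)*(6 + I) (T(I) = (I + 3)*(I + 6) = (3 + I)*(6 + I))
T(m)*Y(56) = (18 + (-4)² + 9*(-4))*(-78) = (18 + 16 - 36)*(-78) = -2*(-78) = 156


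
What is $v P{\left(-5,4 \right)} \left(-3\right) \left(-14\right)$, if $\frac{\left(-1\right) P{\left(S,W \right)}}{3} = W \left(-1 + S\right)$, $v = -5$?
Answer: $-15120$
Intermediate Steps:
$P{\left(S,W \right)} = - 3 W \left(-1 + S\right)$
$v P{\left(-5,4 \right)} \left(-3\right) \left(-14\right) = - 5 \cdot 3 \cdot 4 \left(1 - -5\right) \left(-3\right) \left(-14\right) = - 5 \cdot 3 \cdot 4 \left(1 + 5\right) \left(-3\right) \left(-14\right) = - 5 \cdot 3 \cdot 4 \cdot 6 \left(-3\right) \left(-14\right) = \left(-5\right) 72 \left(-3\right) \left(-14\right) = \left(-360\right) \left(-3\right) \left(-14\right) = 1080 \left(-14\right) = -15120$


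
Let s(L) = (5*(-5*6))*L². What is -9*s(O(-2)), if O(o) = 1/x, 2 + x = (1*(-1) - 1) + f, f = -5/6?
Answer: 48600/841 ≈ 57.788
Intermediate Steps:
f = -⅚ (f = -5*⅙ = -⅚ ≈ -0.83333)
x = -29/6 (x = -2 + ((1*(-1) - 1) - ⅚) = -2 + ((-1 - 1) - ⅚) = -2 + (-2 - ⅚) = -2 - 17/6 = -29/6 ≈ -4.8333)
O(o) = -6/29 (O(o) = 1/(-29/6) = -6/29)
s(L) = -150*L² (s(L) = (5*(-30))*L² = -150*L²)
-9*s(O(-2)) = -(-1350)*(-6/29)² = -(-1350)*36/841 = -9*(-5400/841) = 48600/841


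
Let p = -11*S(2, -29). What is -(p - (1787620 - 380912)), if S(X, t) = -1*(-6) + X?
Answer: 1406796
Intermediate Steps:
S(X, t) = 6 + X
p = -88 (p = -11*(6 + 2) = -11*8 = -88)
-(p - (1787620 - 380912)) = -(-88 - (1787620 - 380912)) = -(-88 - 1*1406708) = -(-88 - 1406708) = -1*(-1406796) = 1406796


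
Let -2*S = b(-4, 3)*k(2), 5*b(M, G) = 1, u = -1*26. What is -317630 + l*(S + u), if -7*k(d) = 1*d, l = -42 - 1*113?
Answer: -2195231/7 ≈ -3.1360e+5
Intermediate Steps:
u = -26
b(M, G) = ⅕ (b(M, G) = (⅕)*1 = ⅕)
l = -155 (l = -42 - 113 = -155)
k(d) = -d/7
S = 1/35 (S = -(-⅐*2)/10 = -(-2)/(10*7) = -½*(-2/35) = 1/35 ≈ 0.028571)
-317630 + l*(S + u) = -317630 - 155*(1/35 - 26) = -317630 - 155*(-909/35) = -317630 + 28179/7 = -2195231/7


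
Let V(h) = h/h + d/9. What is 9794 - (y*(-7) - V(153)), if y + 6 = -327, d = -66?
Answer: 22370/3 ≈ 7456.7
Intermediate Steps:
V(h) = -19/3 (V(h) = h/h - 66/9 = 1 - 66*⅑ = 1 - 22/3 = -19/3)
y = -333 (y = -6 - 327 = -333)
9794 - (y*(-7) - V(153)) = 9794 - (-333*(-7) - 1*(-19/3)) = 9794 - (2331 + 19/3) = 9794 - 1*7012/3 = 9794 - 7012/3 = 22370/3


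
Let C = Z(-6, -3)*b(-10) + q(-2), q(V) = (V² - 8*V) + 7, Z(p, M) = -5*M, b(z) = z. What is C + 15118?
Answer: 14995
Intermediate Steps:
q(V) = 7 + V² - 8*V
C = -123 (C = -5*(-3)*(-10) + (7 + (-2)² - 8*(-2)) = 15*(-10) + (7 + 4 + 16) = -150 + 27 = -123)
C + 15118 = -123 + 15118 = 14995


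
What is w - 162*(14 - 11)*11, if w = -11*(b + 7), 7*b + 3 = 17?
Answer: -5445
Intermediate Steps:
b = 2 (b = -3/7 + (⅐)*17 = -3/7 + 17/7 = 2)
w = -99 (w = -11*(2 + 7) = -11*9 = -99)
w - 162*(14 - 11)*11 = -99 - 162*(14 - 11)*11 = -99 - 486*11 = -99 - 162*33 = -99 - 5346 = -5445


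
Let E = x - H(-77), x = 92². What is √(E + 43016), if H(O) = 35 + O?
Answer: √51522 ≈ 226.98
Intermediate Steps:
x = 8464
E = 8506 (E = 8464 - (35 - 77) = 8464 - 1*(-42) = 8464 + 42 = 8506)
√(E + 43016) = √(8506 + 43016) = √51522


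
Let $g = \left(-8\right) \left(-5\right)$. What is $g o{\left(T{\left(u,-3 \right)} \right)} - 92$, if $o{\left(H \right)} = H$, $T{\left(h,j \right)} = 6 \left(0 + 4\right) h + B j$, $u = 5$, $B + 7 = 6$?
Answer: $4828$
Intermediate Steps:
$B = -1$ ($B = -7 + 6 = -1$)
$g = 40$
$T{\left(h,j \right)} = - j + 24 h$ ($T{\left(h,j \right)} = 6 \left(0 + 4\right) h - j = 6 \cdot 4 h - j = 24 h - j = - j + 24 h$)
$g o{\left(T{\left(u,-3 \right)} \right)} - 92 = 40 \left(\left(-1\right) \left(-3\right) + 24 \cdot 5\right) - 92 = 40 \left(3 + 120\right) - 92 = 40 \cdot 123 - 92 = 4920 - 92 = 4828$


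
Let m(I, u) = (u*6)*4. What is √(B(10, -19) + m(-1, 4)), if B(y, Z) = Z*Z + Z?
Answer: √438 ≈ 20.928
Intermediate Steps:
m(I, u) = 24*u (m(I, u) = (6*u)*4 = 24*u)
B(y, Z) = Z + Z² (B(y, Z) = Z² + Z = Z + Z²)
√(B(10, -19) + m(-1, 4)) = √(-19*(1 - 19) + 24*4) = √(-19*(-18) + 96) = √(342 + 96) = √438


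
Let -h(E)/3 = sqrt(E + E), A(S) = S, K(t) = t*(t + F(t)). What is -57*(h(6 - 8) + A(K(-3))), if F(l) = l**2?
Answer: 1026 + 342*I ≈ 1026.0 + 342.0*I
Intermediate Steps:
K(t) = t*(t + t**2)
h(E) = -3*sqrt(2)*sqrt(E) (h(E) = -3*sqrt(E + E) = -3*sqrt(2)*sqrt(E))
-57*(h(6 - 8) + A(K(-3))) = -57*(-3*sqrt(2)*sqrt(6 - 8) + (-3)**2*(1 - 3)) = -57*(-3*sqrt(2)*sqrt(-2) + 9*(-2)) = -57*(-3*sqrt(2)*I*sqrt(2) - 18) = -57*(-6*I - 18) = -57*(-18 - 6*I) = 1026 + 342*I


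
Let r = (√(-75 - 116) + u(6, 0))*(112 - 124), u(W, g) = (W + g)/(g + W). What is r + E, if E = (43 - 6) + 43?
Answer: 68 - 12*I*√191 ≈ 68.0 - 165.84*I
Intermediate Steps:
u(W, g) = 1 (u(W, g) = (W + g)/(W + g) = 1)
r = -12 - 12*I*√191 (r = (√(-75 - 116) + 1)*(112 - 124) = (√(-191) + 1)*(-12) = (I*√191 + 1)*(-12) = (1 + I*√191)*(-12) = -12 - 12*I*√191 ≈ -12.0 - 165.84*I)
E = 80 (E = 37 + 43 = 80)
r + E = (-12 - 12*I*√191) + 80 = 68 - 12*I*√191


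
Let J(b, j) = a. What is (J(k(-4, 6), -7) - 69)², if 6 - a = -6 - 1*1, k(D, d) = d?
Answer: 3136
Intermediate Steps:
a = 13 (a = 6 - (-6 - 1*1) = 6 - (-6 - 1) = 6 - 1*(-7) = 6 + 7 = 13)
J(b, j) = 13
(J(k(-4, 6), -7) - 69)² = (13 - 69)² = (-56)² = 3136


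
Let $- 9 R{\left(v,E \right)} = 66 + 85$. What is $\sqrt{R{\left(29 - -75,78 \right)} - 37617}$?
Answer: $\frac{4 i \sqrt{21169}}{3} \approx 193.99 i$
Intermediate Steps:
$R{\left(v,E \right)} = - \frac{151}{9}$ ($R{\left(v,E \right)} = - \frac{66 + 85}{9} = \left(- \frac{1}{9}\right) 151 = - \frac{151}{9}$)
$\sqrt{R{\left(29 - -75,78 \right)} - 37617} = \sqrt{- \frac{151}{9} - 37617} = \sqrt{- \frac{338704}{9}} = \frac{4 i \sqrt{21169}}{3}$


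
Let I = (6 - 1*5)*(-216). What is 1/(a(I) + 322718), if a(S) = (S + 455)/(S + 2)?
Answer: 214/69061413 ≈ 3.0987e-6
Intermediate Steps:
I = -216 (I = (6 - 5)*(-216) = 1*(-216) = -216)
a(S) = (455 + S)/(2 + S)
1/(a(I) + 322718) = 1/((455 - 216)/(2 - 216) + 322718) = 1/(239/(-214) + 322718) = 1/(-1/214*239 + 322718) = 1/(-239/214 + 322718) = 1/(69061413/214) = 214/69061413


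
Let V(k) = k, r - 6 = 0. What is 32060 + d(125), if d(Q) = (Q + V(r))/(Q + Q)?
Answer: 8015131/250 ≈ 32061.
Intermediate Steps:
r = 6 (r = 6 + 0 = 6)
d(Q) = (6 + Q)/(2*Q) (d(Q) = (Q + 6)/(Q + Q) = (6 + Q)/((2*Q)) = (6 + Q)*(1/(2*Q)) = (6 + Q)/(2*Q))
32060 + d(125) = 32060 + (½)*(6 + 125)/125 = 32060 + (½)*(1/125)*131 = 32060 + 131/250 = 8015131/250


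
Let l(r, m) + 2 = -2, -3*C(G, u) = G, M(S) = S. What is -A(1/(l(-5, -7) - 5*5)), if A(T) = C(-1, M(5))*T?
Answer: 1/87 ≈ 0.011494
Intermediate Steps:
C(G, u) = -G/3
l(r, m) = -4 (l(r, m) = -2 - 2 = -4)
A(T) = T/3 (A(T) = (-⅓*(-1))*T = T/3)
-A(1/(l(-5, -7) - 5*5)) = -1/(3*(-4 - 5*5)) = -1/(3*(-4 - 25)) = -1/(3*(-29)) = -(-1)/(3*29) = -1*(-1/87) = 1/87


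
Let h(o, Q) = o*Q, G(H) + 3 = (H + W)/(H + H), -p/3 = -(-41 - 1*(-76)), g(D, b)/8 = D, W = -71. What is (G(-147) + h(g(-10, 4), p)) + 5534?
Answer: -421634/147 ≈ -2868.3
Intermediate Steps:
g(D, b) = 8*D
p = 105 (p = -(-3)*(-41 - 1*(-76)) = -(-3)*(-41 + 76) = -(-3)*35 = -3*(-35) = 105)
G(H) = -3 + (-71 + H)/(2*H) (G(H) = -3 + (H - 71)/(H + H) = -3 + (-71 + H)/((2*H)) = -3 + (-71 + H)*(1/(2*H)) = -3 + (-71 + H)/(2*H))
h(o, Q) = Q*o
(G(-147) + h(g(-10, 4), p)) + 5534 = ((½)*(-71 - 5*(-147))/(-147) + 105*(8*(-10))) + 5534 = ((½)*(-1/147)*(-71 + 735) + 105*(-80)) + 5534 = ((½)*(-1/147)*664 - 8400) + 5534 = (-332/147 - 8400) + 5534 = -1235132/147 + 5534 = -421634/147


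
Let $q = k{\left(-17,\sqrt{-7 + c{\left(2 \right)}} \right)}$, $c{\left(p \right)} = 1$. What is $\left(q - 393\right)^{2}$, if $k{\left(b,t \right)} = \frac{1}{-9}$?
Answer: $\frac{12517444}{81} \approx 1.5454 \cdot 10^{5}$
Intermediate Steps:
$k{\left(b,t \right)} = - \frac{1}{9}$
$q = - \frac{1}{9} \approx -0.11111$
$\left(q - 393\right)^{2} = \left(- \frac{1}{9} - 393\right)^{2} = \left(- \frac{3538}{9}\right)^{2} = \frac{12517444}{81}$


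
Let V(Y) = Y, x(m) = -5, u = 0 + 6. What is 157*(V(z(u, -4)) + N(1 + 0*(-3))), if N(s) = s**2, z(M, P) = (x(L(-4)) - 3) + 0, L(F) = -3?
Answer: -1099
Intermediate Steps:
u = 6
z(M, P) = -8 (z(M, P) = (-5 - 3) + 0 = -8 + 0 = -8)
157*(V(z(u, -4)) + N(1 + 0*(-3))) = 157*(-8 + (1 + 0*(-3))**2) = 157*(-8 + (1 + 0)**2) = 157*(-8 + 1**2) = 157*(-8 + 1) = 157*(-7) = -1099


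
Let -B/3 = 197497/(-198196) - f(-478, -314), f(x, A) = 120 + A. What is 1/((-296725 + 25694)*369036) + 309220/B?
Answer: -2043284818180155221167/3826025252472585132 ≈ -534.05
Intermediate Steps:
B = -114757581/198196 (B = -3*(197497/(-198196) - (120 - 314)) = -3*(197497*(-1/198196) - 1*(-194)) = -3*(-197497/198196 + 194) = -3*38252527/198196 = -114757581/198196 ≈ -579.01)
1/((-296725 + 25694)*369036) + 309220/B = 1/((-296725 + 25694)*369036) + 309220/(-114757581/198196) = (1/369036)/(-271031) + 309220*(-198196/114757581) = -1/271031*1/369036 - 61286167120/114757581 = -1/100020196116 - 61286167120/114757581 = -2043284818180155221167/3826025252472585132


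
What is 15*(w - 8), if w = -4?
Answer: -180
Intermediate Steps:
15*(w - 8) = 15*(-4 - 8) = 15*(-12) = -180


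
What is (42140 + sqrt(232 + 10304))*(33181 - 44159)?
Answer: -462612920 - 21956*sqrt(2634) ≈ -4.6374e+8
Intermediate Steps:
(42140 + sqrt(232 + 10304))*(33181 - 44159) = (42140 + sqrt(10536))*(-10978) = (42140 + 2*sqrt(2634))*(-10978) = -462612920 - 21956*sqrt(2634)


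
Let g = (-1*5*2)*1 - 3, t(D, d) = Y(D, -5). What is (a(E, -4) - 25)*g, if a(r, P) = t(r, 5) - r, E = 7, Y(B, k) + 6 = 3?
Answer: 455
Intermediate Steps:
Y(B, k) = -3 (Y(B, k) = -6 + 3 = -3)
t(D, d) = -3
a(r, P) = -3 - r
g = -13 (g = -5*2*1 - 3 = -10*1 - 3 = -10 - 3 = -13)
(a(E, -4) - 25)*g = ((-3 - 1*7) - 25)*(-13) = ((-3 - 7) - 25)*(-13) = (-10 - 25)*(-13) = -35*(-13) = 455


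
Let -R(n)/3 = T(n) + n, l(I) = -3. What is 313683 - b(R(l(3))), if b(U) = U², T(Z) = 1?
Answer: 313647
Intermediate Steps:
R(n) = -3 - 3*n (R(n) = -3*(1 + n) = -3 - 3*n)
313683 - b(R(l(3))) = 313683 - (-3 - 3*(-3))² = 313683 - (-3 + 9)² = 313683 - 1*6² = 313683 - 1*36 = 313683 - 36 = 313647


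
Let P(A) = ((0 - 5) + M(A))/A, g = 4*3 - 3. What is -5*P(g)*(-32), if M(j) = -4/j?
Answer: -7840/81 ≈ -96.790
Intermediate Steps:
g = 9 (g = 12 - 3 = 9)
P(A) = (-5 - 4/A)/A (P(A) = ((0 - 5) - 4/A)/A = (-5 - 4/A)/A)
-5*P(g)*(-32) = -5*(-4 - 5*9)/9²*(-32) = -5*(-4 - 45)/81*(-32) = -5*(-49)/81*(-32) = -5*(-49/81)*(-32) = (245/81)*(-32) = -7840/81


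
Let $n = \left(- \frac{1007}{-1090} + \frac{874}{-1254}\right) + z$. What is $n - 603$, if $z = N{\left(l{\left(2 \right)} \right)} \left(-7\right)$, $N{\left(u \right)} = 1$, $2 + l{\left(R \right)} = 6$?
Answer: $- \frac{21933539}{35970} \approx -609.77$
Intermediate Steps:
$l{\left(R \right)} = 4$ ($l{\left(R \right)} = -2 + 6 = 4$)
$z = -7$ ($z = 1 \left(-7\right) = -7$)
$n = - \frac{243629}{35970}$ ($n = \left(- \frac{1007}{-1090} + \frac{874}{-1254}\right) - 7 = \left(\left(-1007\right) \left(- \frac{1}{1090}\right) + 874 \left(- \frac{1}{1254}\right)\right) - 7 = \left(\frac{1007}{1090} - \frac{23}{33}\right) - 7 = \frac{8161}{35970} - 7 = - \frac{243629}{35970} \approx -6.7731$)
$n - 603 = - \frac{243629}{35970} - 603 = - \frac{21933539}{35970}$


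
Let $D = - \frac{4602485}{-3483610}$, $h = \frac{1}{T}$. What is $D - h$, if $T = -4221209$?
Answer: $\frac{3885610917595}{2941009176898} \approx 1.3212$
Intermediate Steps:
$h = - \frac{1}{4221209}$ ($h = \frac{1}{-4221209} = - \frac{1}{4221209} \approx -2.369 \cdot 10^{-7}$)
$D = \frac{920497}{696722}$ ($D = \left(-4602485\right) \left(- \frac{1}{3483610}\right) = \frac{920497}{696722} \approx 1.3212$)
$D - h = \frac{920497}{696722} - - \frac{1}{4221209} = \frac{920497}{696722} + \frac{1}{4221209} = \frac{3885610917595}{2941009176898}$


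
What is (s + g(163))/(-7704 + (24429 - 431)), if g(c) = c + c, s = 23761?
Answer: 24087/16294 ≈ 1.4783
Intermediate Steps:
g(c) = 2*c
(s + g(163))/(-7704 + (24429 - 431)) = (23761 + 2*163)/(-7704 + (24429 - 431)) = (23761 + 326)/(-7704 + 23998) = 24087/16294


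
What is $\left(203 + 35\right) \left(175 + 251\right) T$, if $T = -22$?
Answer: $-2230536$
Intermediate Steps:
$\left(203 + 35\right) \left(175 + 251\right) T = \left(203 + 35\right) \left(175 + 251\right) \left(-22\right) = 238 \cdot 426 \left(-22\right) = 101388 \left(-22\right) = -2230536$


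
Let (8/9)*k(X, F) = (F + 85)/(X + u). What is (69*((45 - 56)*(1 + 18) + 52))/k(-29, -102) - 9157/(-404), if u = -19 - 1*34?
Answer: -956534657/20604 ≈ -46425.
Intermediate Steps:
u = -53 (u = -19 - 34 = -53)
k(X, F) = 9*(85 + F)/(8*(-53 + X)) (k(X, F) = 9*((F + 85)/(X - 53))/8 = 9*((85 + F)/(-53 + X))/8 = 9*(85 + F)/(8*(-53 + X)))
(69*((45 - 56)*(1 + 18) + 52))/k(-29, -102) - 9157/(-404) = (69*((45 - 56)*(1 + 18) + 52))/((9*(85 - 102)/(8*(-53 - 29)))) - 9157/(-404) = (69*(-11*19 + 52))/(((9/8)*(-17)/(-82))) - 9157*(-1/404) = (69*(-209 + 52))/(((9/8)*(-1/82)*(-17))) + 9157/404 = (69*(-157))/(153/656) + 9157/404 = -10833*656/153 + 9157/404 = -2368816/51 + 9157/404 = -956534657/20604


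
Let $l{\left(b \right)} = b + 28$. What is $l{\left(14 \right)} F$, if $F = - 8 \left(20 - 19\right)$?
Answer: $-336$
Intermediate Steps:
$l{\left(b \right)} = 28 + b$
$F = -8$ ($F = \left(-8\right) 1 = -8$)
$l{\left(14 \right)} F = \left(28 + 14\right) \left(-8\right) = 42 \left(-8\right) = -336$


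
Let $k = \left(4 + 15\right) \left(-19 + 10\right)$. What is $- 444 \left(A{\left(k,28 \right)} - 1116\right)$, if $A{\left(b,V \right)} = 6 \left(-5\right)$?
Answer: $508824$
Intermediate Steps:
$k = -171$ ($k = 19 \left(-9\right) = -171$)
$A{\left(b,V \right)} = -30$
$- 444 \left(A{\left(k,28 \right)} - 1116\right) = - 444 \left(-30 - 1116\right) = \left(-444\right) \left(-1146\right) = 508824$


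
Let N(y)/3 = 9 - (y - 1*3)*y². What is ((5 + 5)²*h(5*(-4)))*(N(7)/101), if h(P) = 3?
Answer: -168300/101 ≈ -1666.3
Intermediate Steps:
N(y) = 27 - 3*y²*(-3 + y) (N(y) = 3*(9 - (y - 1*3)*y²) = 3*(9 - (y - 3)*y²) = 3*(9 - (-3 + y)*y²) = 3*(9 - y²*(-3 + y)) = 27 - 3*y²*(-3 + y))
((5 + 5)²*h(5*(-4)))*(N(7)/101) = ((5 + 5)²*3)*((27 - 3*7³ + 9*7²)/101) = (10²*3)*((27 - 3*343 + 9*49)*(1/101)) = (100*3)*((27 - 1029 + 441)*(1/101)) = 300*(-561*1/101) = 300*(-561/101) = -168300/101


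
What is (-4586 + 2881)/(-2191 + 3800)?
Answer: -1705/1609 ≈ -1.0597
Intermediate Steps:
(-4586 + 2881)/(-2191 + 3800) = -1705/1609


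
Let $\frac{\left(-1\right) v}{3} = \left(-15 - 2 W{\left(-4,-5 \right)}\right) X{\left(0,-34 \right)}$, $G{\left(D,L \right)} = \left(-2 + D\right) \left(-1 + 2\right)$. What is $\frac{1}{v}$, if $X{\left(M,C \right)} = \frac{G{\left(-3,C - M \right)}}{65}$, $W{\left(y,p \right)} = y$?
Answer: $- \frac{13}{21} \approx -0.61905$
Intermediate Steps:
$G{\left(D,L \right)} = -2 + D$ ($G{\left(D,L \right)} = \left(-2 + D\right) 1 = -2 + D$)
$X{\left(M,C \right)} = - \frac{1}{13}$ ($X{\left(M,C \right)} = \frac{-2 - 3}{65} = \left(-5\right) \frac{1}{65} = - \frac{1}{13}$)
$v = - \frac{21}{13}$ ($v = - 3 \left(-15 - -8\right) \left(- \frac{1}{13}\right) = - 3 \left(-15 + 8\right) \left(- \frac{1}{13}\right) = - 3 \left(\left(-7\right) \left(- \frac{1}{13}\right)\right) = \left(-3\right) \frac{7}{13} = - \frac{21}{13} \approx -1.6154$)
$\frac{1}{v} = \frac{1}{- \frac{21}{13}} = - \frac{13}{21}$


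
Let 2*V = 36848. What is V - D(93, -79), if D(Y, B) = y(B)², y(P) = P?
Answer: 12183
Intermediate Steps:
V = 18424 (V = (½)*36848 = 18424)
D(Y, B) = B²
V - D(93, -79) = 18424 - 1*(-79)² = 18424 - 1*6241 = 18424 - 6241 = 12183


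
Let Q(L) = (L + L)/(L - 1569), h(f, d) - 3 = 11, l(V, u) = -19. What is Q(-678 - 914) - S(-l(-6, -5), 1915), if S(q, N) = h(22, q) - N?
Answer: 6012245/3161 ≈ 1902.0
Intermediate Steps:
h(f, d) = 14 (h(f, d) = 3 + 11 = 14)
Q(L) = 2*L/(-1569 + L) (Q(L) = (2*L)/(-1569 + L) = 2*L/(-1569 + L))
S(q, N) = 14 - N
Q(-678 - 914) - S(-l(-6, -5), 1915) = 2*(-678 - 914)/(-1569 + (-678 - 914)) - (14 - 1*1915) = 2*(-1592)/(-1569 - 1592) - (14 - 1915) = 2*(-1592)/(-3161) - 1*(-1901) = 2*(-1592)*(-1/3161) + 1901 = 3184/3161 + 1901 = 6012245/3161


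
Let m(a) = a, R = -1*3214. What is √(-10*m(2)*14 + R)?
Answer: I*√3494 ≈ 59.11*I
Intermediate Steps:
R = -3214
√(-10*m(2)*14 + R) = √(-10*2*14 - 3214) = √(-20*14 - 3214) = √(-280 - 3214) = √(-3494) = I*√3494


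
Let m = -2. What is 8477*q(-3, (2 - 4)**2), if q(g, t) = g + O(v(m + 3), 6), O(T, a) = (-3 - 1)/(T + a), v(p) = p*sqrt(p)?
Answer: -30275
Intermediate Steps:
v(p) = p**(3/2)
O(T, a) = -4/(T + a)
q(g, t) = -4/7 + g (q(g, t) = g - 4/((-2 + 3)**(3/2) + 6) = g - 4/(1**(3/2) + 6) = g - 4/(1 + 6) = g - 4/7 = -4/7 + g)
8477*q(-3, (2 - 4)**2) = 8477*(-4/7 - 3) = 8477*(-25/7) = -30275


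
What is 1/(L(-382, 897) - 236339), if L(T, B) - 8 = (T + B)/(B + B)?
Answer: -1794/423977299 ≈ -4.2314e-6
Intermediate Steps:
L(T, B) = 8 + (B + T)/(2*B) (L(T, B) = 8 + (T + B)/(B + B) = 8 + (B + T)/((2*B)) = 8 + (B + T)*(1/(2*B)) = 8 + (B + T)/(2*B))
1/(L(-382, 897) - 236339) = 1/((½)*(-382 + 17*897)/897 - 236339) = 1/((½)*(1/897)*(-382 + 15249) - 236339) = 1/((½)*(1/897)*14867 - 236339) = 1/(14867/1794 - 236339) = 1/(-423977299/1794) = -1794/423977299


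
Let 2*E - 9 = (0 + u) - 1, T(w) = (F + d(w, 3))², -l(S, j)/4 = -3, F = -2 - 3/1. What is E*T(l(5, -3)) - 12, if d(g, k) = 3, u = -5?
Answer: -6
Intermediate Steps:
F = -5 (F = -2 - 3 = -5)
l(S, j) = 12 (l(S, j) = -4*(-3) = 12)
T(w) = 4 (T(w) = (-5 + 3)² = (-2)² = 4)
E = 3/2 (E = 9/2 + ((0 - 5) - 1)/2 = 9/2 + (-5 - 1)/2 = 9/2 + (½)*(-6) = 9/2 - 3 = 3/2 ≈ 1.5000)
E*T(l(5, -3)) - 12 = (3/2)*4 - 12 = 6 - 12 = -6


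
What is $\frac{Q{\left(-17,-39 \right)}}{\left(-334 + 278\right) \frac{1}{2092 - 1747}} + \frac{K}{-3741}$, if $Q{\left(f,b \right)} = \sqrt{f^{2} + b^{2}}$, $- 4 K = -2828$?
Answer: $- \frac{707}{3741} - \frac{345 \sqrt{1810}}{56} \approx -262.29$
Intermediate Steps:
$K = 707$ ($K = \left(- \frac{1}{4}\right) \left(-2828\right) = 707$)
$Q{\left(f,b \right)} = \sqrt{b^{2} + f^{2}}$
$\frac{Q{\left(-17,-39 \right)}}{\left(-334 + 278\right) \frac{1}{2092 - 1747}} + \frac{K}{-3741} = \frac{\sqrt{\left(-39\right)^{2} + \left(-17\right)^{2}}}{\left(-334 + 278\right) \frac{1}{2092 - 1747}} + \frac{707}{-3741} = \frac{\sqrt{1521 + 289}}{\left(-56\right) \frac{1}{345}} + 707 \left(- \frac{1}{3741}\right) = \frac{\sqrt{1810}}{\left(-56\right) \frac{1}{345}} - \frac{707}{3741} = \frac{\sqrt{1810}}{- \frac{56}{345}} - \frac{707}{3741} = \sqrt{1810} \left(- \frac{345}{56}\right) - \frac{707}{3741} = - \frac{345 \sqrt{1810}}{56} - \frac{707}{3741} = - \frac{707}{3741} - \frac{345 \sqrt{1810}}{56}$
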